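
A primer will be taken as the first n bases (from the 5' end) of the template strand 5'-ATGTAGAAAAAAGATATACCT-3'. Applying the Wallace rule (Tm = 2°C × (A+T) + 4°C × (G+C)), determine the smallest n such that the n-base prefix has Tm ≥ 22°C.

First 8 bases: ATGTAGAA → Tm = 20°C (< 22°C)
First 9 bases: ATGTAGAAA → Tm = 22°C (≥ 22°C)
Each additional base adds 2°C (A/T) or 4°C (G/C), so Tm is non-decreasing in n; n = 9 is the first length to reach 22°C.

n = 9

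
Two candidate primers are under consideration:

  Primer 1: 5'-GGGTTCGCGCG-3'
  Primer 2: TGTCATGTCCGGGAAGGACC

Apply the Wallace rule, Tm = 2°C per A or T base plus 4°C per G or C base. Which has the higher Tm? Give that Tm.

Primer 1: A+T=2, G+C=9 → Tm = 2(2)+4(9) = 40°C
Primer 2: A+T=8, G+C=12 → Tm = 2(8)+4(12) = 64°C
40°C vs 64°C → primer 2 is higher.

Primer 2, 64°C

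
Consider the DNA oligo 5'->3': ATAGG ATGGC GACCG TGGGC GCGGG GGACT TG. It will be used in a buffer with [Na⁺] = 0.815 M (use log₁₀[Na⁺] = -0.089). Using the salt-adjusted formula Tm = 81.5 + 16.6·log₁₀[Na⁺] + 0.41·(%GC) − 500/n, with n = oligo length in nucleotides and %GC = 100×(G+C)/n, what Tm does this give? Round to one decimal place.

Length n = 32. Counting bases: T=5, G=16, A=5, C=6
G+C = 22, so %GC = 22/32 × 100 = 68.75%
Salt term: 16.6 × (-0.089) = -1.477
GC term: 0.41 × 68.75 = 28.188; length term: −500/32 = −15.625
Tm = 81.5 + (-1.477) + 28.188 − 15.625 = 92.586 → 92.6°C

92.6°C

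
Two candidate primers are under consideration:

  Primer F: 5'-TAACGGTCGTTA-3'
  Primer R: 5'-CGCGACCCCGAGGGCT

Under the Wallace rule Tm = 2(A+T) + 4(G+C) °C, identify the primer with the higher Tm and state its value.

Primer F: A+T=7, G+C=5 → Tm = 2(7)+4(5) = 34°C
Primer R: A+T=3, G+C=13 → Tm = 2(3)+4(13) = 58°C
34°C vs 58°C → primer R is higher.

Primer R, 58°C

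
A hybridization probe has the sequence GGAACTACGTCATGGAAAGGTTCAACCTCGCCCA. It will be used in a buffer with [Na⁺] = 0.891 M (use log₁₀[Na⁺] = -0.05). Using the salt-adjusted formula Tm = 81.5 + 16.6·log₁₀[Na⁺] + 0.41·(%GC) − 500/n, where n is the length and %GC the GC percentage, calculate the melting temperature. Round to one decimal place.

Length n = 34. Scanning the sequence gives A=10, T=6, C=10, G=8.
G+C = 18, so %GC = 18/34 × 100 = 52.941%
Salt term: 16.6 × (-0.05) = -0.83
GC term: 0.41 × 52.941 = 21.706; length term: −500/34 = −14.706
Tm = 81.5 + (-0.83) + 21.706 − 14.706 = 87.67 → 87.7°C

87.7°C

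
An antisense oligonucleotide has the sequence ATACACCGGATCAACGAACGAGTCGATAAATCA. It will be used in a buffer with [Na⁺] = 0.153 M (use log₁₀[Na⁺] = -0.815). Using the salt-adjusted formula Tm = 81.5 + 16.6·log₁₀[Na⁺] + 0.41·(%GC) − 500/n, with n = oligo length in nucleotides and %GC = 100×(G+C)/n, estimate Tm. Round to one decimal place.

70.2°C

Length n = 33. Scanning the sequence gives C=8, G=6, T=5, A=14.
G+C = 14, so %GC = 14/33 × 100 = 42.424%
Salt term: 16.6 × (-0.815) = -13.529
GC term: 0.41 × 42.424 = 17.394; length term: −500/33 = −15.152
Tm = 81.5 + (-13.529) + 17.394 − 15.152 = 70.213 → 70.2°C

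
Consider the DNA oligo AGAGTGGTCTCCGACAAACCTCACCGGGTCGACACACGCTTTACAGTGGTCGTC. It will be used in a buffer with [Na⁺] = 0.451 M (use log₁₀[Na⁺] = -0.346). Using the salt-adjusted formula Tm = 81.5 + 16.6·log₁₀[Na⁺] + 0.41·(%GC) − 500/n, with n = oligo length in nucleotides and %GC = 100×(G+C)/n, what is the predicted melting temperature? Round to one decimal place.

Length n = 54. Counting bases: C=17, T=11, G=14, A=12
G+C = 31, so %GC = 31/54 × 100 = 57.407%
Salt term: 16.6 × (-0.346) = -5.744
GC term: 0.41 × 57.407 = 23.537; length term: −500/54 = −9.259
Tm = 81.5 + (-5.744) + 23.537 − 9.259 = 90.034 → 90.0°C

90.0°C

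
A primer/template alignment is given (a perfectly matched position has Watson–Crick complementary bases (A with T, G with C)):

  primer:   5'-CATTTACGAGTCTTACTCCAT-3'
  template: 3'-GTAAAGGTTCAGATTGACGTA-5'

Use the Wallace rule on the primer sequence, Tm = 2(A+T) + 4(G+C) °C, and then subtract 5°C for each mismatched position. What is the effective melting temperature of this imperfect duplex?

Primer base counts: A=5, T=8, G=2, C=6 → A+T=13, G+C=8
Perfect-match Tm = 2(13) + 4(8) = 26 + 32 = 58°C
Mismatches (positions where the bases are not complementary): 4 (at positions 6, 8, 14, 18)
Effective Tm = 58 − 4×5 = 58 − 20 = 38°C

38°C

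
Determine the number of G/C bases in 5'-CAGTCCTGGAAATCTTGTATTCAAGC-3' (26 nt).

11

Counting bases: C=6, G=5, T=8, A=7
Total G or C: 5 + 6 = 11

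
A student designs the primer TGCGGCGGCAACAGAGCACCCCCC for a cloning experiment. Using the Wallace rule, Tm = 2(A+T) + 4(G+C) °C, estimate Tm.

Counting bases: T=1, C=11, G=7, A=5
So N_AT = 6 and N_GC = 18.
Tm = 4·18 + 2·6 = 72 + 12 = 84°C

84°C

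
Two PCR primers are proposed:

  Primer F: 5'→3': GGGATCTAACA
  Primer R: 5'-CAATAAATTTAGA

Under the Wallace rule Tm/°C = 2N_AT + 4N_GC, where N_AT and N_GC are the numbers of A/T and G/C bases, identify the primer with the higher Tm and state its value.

Primer F: A+T=6, G+C=5 → Tm = 2(6)+4(5) = 32°C
Primer R: A+T=11, G+C=2 → Tm = 2(11)+4(2) = 30°C
32°C vs 30°C → primer F is higher.

Primer F, 32°C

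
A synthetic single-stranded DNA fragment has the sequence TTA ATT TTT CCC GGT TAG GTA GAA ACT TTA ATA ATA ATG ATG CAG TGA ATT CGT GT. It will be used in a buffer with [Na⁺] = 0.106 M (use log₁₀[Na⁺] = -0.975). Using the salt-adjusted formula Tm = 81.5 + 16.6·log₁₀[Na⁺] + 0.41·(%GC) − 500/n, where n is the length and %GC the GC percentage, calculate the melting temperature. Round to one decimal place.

Length n = 56. Base counts: T=22, A=17, G=11, C=6
G+C = 17, so %GC = 17/56 × 100 = 30.357%
Salt term: 16.6 × (-0.975) = -16.185
GC term: 0.41 × 30.357 = 12.446; length term: −500/56 = −8.929
Tm = 81.5 + (-16.185) + 12.446 − 8.929 = 68.832 → 68.8°C

68.8°C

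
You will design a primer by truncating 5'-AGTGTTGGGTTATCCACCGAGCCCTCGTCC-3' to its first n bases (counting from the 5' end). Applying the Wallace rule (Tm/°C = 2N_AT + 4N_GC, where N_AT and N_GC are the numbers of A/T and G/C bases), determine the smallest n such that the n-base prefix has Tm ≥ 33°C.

n = 12

First 11 bases: AGTGTTGGGTT → Tm = 32°C (< 33°C)
First 12 bases: AGTGTTGGGTTA → Tm = 34°C (≥ 33°C)
Since every base adds ≥2°C, Tm only increases with n, so the threshold is first crossed at n = 12.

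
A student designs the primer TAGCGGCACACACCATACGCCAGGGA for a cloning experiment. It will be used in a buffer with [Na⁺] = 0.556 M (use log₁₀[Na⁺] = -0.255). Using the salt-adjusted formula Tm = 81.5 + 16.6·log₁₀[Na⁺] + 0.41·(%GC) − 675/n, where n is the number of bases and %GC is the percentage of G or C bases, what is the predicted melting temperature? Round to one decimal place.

76.5°C

Length n = 26. Scanning the sequence gives G=7, A=8, T=2, C=9.
G+C = 16, so %GC = 16/26 × 100 = 61.538%
Salt term: 16.6 × (-0.255) = -4.233
GC term: 0.41 × 61.538 = 25.231; length term: −675/26 = −25.962
Tm = 81.5 + (-4.233) + 25.231 − 25.962 = 76.536 → 76.5°C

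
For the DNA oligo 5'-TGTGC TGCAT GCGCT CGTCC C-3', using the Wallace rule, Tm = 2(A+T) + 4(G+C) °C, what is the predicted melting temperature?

70°C

Counting bases: C=8, T=6, A=1, G=6
A+T = 7, G+C = 14
Tm = 2×7 + 4×14 = 70°C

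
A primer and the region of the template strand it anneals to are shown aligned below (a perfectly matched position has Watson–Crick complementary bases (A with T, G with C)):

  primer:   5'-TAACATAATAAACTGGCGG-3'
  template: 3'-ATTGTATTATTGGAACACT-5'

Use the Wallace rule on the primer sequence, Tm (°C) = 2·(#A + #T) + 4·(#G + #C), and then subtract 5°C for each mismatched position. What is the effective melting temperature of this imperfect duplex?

Primer base counts: A=8, T=4, G=4, C=3 → A+T=12, G+C=7
Perfect-match Tm = 2(12) + 4(7) = 24 + 28 = 52°C
Mismatches (positions where the bases are not complementary): 4 (at positions 12, 15, 17, 19)
Effective Tm = 52 − 4×5 = 52 − 20 = 32°C

32°C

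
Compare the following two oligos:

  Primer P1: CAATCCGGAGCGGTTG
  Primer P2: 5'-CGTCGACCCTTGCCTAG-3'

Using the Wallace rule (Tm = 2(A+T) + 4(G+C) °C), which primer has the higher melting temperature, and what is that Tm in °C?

Primer P2, 56°C

Primer P1: A+T=6, G+C=10 → Tm = 2(6)+4(10) = 52°C
Primer P2: A+T=6, G+C=11 → Tm = 2(6)+4(11) = 56°C
52°C vs 56°C → primer P2 is higher.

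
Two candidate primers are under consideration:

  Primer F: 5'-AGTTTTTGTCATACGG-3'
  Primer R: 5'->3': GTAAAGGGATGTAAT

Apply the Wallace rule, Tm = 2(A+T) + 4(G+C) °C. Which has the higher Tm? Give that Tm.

Primer F, 44°C

Primer F: A+T=10, G+C=6 → Tm = 2(10)+4(6) = 44°C
Primer R: A+T=10, G+C=5 → Tm = 2(10)+4(5) = 40°C
44°C vs 40°C → primer F is higher.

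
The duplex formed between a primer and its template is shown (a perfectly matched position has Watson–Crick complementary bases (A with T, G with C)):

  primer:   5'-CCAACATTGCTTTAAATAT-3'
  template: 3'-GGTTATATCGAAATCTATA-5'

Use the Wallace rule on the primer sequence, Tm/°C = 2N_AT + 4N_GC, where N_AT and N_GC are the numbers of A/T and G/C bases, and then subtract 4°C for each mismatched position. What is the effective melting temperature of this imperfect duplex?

36°C

Primer base counts: A=7, T=7, G=1, C=4 → A+T=14, G+C=5
Perfect-match Tm = 2(14) + 4(5) = 28 + 20 = 48°C
Mismatches (positions where the bases are not complementary): 3 (at positions 5, 8, 15)
Effective Tm = 48 − 3×4 = 48 − 12 = 36°C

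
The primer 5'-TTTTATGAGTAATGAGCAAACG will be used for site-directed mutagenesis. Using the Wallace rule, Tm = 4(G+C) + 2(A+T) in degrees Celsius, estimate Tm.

58°C

Base counts: A=8, T=7, G=5, C=2
A+T = 15, G+C = 7
Tm = 4·7 + 2·15 = 28 + 30 = 58°C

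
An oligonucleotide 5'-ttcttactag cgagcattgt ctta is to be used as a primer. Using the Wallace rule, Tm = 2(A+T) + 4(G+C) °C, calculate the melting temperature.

66°C

Scanning the sequence gives A=5, T=10, C=5, G=4.
AT pairs contribute 15, GC pairs contribute 9.
Tm = 2×15 + 4×9 = 66°C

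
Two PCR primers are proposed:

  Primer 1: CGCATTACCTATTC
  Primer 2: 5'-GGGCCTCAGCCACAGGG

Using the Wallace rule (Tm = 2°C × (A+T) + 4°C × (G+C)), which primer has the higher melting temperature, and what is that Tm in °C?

Primer 1: A+T=8, G+C=6 → Tm = 2(8)+4(6) = 40°C
Primer 2: A+T=4, G+C=13 → Tm = 2(4)+4(13) = 60°C
40°C vs 60°C → primer 2 is higher.

Primer 2, 60°C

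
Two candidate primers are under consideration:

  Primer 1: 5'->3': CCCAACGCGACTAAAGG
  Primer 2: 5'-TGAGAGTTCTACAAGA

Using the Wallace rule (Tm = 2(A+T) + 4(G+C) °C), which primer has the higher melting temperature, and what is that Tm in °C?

Primer 1, 54°C

Primer 1: A+T=7, G+C=10 → Tm = 2(7)+4(10) = 54°C
Primer 2: A+T=10, G+C=6 → Tm = 2(10)+4(6) = 44°C
54°C vs 44°C → primer 1 is higher.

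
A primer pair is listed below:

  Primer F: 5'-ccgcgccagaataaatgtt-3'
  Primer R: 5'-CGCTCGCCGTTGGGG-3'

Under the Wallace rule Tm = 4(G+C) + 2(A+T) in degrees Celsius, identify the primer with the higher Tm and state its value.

Primer F: A+T=10, G+C=9 → Tm = 2(10)+4(9) = 56°C
Primer R: A+T=3, G+C=12 → Tm = 2(3)+4(12) = 54°C
56°C vs 54°C → primer F is higher.

Primer F, 56°C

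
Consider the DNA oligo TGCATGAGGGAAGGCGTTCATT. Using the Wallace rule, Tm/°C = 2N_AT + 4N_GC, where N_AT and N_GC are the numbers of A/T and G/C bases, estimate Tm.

66°C

G=8, A=5, C=3, T=6
So N_AT = 11 and N_GC = 11.
Tm = 2×11 + 4×11 = 66°C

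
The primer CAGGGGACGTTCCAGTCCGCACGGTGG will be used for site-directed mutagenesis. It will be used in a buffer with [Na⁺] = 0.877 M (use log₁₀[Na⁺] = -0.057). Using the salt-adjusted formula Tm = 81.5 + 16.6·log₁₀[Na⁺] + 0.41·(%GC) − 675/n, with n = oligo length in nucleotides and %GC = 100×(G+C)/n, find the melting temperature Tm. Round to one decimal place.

84.4°C

Length n = 27. Base counts: C=8, G=11, T=4, A=4
G+C = 19, so %GC = 19/27 × 100 = 70.37%
Salt term: 16.6 × (-0.057) = -0.946
GC term: 0.41 × 70.37 = 28.852; length term: −675/27 = −25
Tm = 81.5 + (-0.946) + 28.852 − 25 = 84.406 → 84.4°C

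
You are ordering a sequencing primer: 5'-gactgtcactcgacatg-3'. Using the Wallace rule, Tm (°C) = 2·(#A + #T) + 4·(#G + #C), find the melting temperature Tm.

Counting bases: A=4, G=4, C=5, T=4
AT pairs contribute 8, GC pairs contribute 9.
Tm = 2×8 + 4×9 = 52°C

52°C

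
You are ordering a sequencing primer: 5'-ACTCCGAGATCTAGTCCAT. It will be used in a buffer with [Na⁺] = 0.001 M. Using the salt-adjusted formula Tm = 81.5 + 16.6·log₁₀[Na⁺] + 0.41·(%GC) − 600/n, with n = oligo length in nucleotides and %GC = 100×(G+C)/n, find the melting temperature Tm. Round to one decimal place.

19.5°C

Length n = 19. Counting bases: G=3, C=6, T=5, A=5
G+C = 9, so %GC = 9/19 × 100 = 47.368%
Salt term: 16.6 × (-3) = -49.8
GC term: 0.41 × 47.368 = 19.421; length term: −600/19 = −31.579
Tm = 81.5 + (-49.8) + 19.421 − 31.579 = 19.542 → 19.5°C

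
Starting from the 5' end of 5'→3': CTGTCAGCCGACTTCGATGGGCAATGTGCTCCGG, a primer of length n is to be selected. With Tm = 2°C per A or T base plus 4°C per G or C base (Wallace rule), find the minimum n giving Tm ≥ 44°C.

n = 14

First 13 bases: CTGTCAGCCGACT → Tm = 42°C (< 44°C)
First 14 bases: CTGTCAGCCGACTT → Tm = 44°C (≥ 44°C)
Since every base adds ≥2°C, Tm only increases with n, so the threshold is first crossed at n = 14.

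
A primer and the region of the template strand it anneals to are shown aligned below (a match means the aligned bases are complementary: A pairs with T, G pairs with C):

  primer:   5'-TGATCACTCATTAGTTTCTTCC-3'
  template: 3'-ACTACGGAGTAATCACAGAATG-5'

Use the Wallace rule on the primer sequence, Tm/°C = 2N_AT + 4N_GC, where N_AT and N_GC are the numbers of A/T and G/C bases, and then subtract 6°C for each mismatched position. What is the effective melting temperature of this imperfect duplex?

Primer base counts: A=4, T=10, G=2, C=6 → A+T=14, G+C=8
Perfect-match Tm = 2(14) + 4(8) = 28 + 32 = 60°C
Mismatches (positions where the bases are not complementary): 4 (at positions 5, 6, 16, 21)
Effective Tm = 60 − 4×6 = 60 − 24 = 36°C

36°C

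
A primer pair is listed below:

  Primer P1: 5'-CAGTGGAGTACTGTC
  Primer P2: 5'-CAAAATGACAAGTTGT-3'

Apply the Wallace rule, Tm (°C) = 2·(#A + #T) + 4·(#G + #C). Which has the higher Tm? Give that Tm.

Primer P1: A+T=7, G+C=8 → Tm = 2(7)+4(8) = 46°C
Primer P2: A+T=11, G+C=5 → Tm = 2(11)+4(5) = 42°C
46°C vs 42°C → primer P1 is higher.

Primer P1, 46°C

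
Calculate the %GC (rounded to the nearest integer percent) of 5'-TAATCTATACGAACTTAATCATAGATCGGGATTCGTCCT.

36%

C=8, G=6, T=13, A=12
G+C = 6 + 8 = 14 out of 39 bases
%GC = 14/39 × 100 = 35.9% ≈ 36%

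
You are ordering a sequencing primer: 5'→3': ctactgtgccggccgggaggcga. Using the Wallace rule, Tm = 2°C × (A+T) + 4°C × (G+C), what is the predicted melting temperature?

Counting bases: T=3, A=3, G=10, C=7
AT pairs contribute 6, GC pairs contribute 17.
Tm = 4·17 + 2·6 = 68 + 12 = 80°C

80°C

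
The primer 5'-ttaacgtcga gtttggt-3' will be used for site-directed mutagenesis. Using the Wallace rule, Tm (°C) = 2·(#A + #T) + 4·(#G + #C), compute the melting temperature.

Base counts: C=2, T=7, A=3, G=5
A+T = 10, G+C = 7
Tm = 2×10 + 4×7 = 48°C

48°C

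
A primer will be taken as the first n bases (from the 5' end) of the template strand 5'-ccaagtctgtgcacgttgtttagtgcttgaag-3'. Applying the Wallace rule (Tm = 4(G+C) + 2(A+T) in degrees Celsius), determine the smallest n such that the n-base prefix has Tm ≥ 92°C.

First 31 bases: CCAAGTCTGTGCACGTTGTTTAGTGCTTGAA → Tm = 90°C (< 92°C)
First 32 bases: CCAAGTCTGTGCACGTTGTTTAGTGCTTGAAG → Tm = 94°C (≥ 92°C)
Each additional base adds 2°C (A/T) or 4°C (G/C), so Tm is non-decreasing in n; n = 32 is the first length to reach 92°C.

n = 32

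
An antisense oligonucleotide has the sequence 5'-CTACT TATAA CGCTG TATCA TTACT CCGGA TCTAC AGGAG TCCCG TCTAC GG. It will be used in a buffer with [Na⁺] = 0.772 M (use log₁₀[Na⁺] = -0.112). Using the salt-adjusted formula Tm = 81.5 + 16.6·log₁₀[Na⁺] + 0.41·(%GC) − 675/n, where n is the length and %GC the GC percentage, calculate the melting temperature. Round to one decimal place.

Length n = 52. Scanning the sequence gives T=15, G=10, C=15, A=12.
G+C = 25, so %GC = 25/52 × 100 = 48.077%
Salt term: 16.6 × (-0.112) = -1.859
GC term: 0.41 × 48.077 = 19.712; length term: −675/52 = −12.981
Tm = 81.5 + (-1.859) + 19.712 − 12.981 = 86.372 → 86.4°C

86.4°C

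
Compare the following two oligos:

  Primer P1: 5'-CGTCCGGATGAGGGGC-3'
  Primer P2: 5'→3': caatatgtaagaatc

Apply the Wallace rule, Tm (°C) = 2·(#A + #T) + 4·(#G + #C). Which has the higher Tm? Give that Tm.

Primer P1: A+T=4, G+C=12 → Tm = 2(4)+4(12) = 56°C
Primer P2: A+T=11, G+C=4 → Tm = 2(11)+4(4) = 38°C
56°C vs 38°C → primer P1 is higher.

Primer P1, 56°C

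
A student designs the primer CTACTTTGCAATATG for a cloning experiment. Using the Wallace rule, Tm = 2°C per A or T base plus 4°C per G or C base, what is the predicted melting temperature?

C=3, A=4, T=6, G=2
So N_AT = 10 and N_GC = 5.
Tm = 2(10) + 4(5) = 20 + 20 = 40°C

40°C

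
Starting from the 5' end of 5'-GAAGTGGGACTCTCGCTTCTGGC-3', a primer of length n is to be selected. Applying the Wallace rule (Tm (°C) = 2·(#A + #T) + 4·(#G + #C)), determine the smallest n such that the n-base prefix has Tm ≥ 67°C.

n = 22

First 21 bases: GAAGTGGGACTCTCGCTTCTG → Tm = 66°C (< 67°C)
First 22 bases: GAAGTGGGACTCTCGCTTCTGG → Tm = 70°C (≥ 67°C)
Each additional base adds 2°C (A/T) or 4°C (G/C), so Tm is non-decreasing in n; n = 22 is the first length to reach 67°C.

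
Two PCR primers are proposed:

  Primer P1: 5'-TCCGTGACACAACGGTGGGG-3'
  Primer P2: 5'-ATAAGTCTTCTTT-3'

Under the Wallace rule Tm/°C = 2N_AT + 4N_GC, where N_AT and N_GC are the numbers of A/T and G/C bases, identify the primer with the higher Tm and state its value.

Primer P1, 66°C

Primer P1: A+T=7, G+C=13 → Tm = 2(7)+4(13) = 66°C
Primer P2: A+T=10, G+C=3 → Tm = 2(10)+4(3) = 32°C
66°C vs 32°C → primer P1 is higher.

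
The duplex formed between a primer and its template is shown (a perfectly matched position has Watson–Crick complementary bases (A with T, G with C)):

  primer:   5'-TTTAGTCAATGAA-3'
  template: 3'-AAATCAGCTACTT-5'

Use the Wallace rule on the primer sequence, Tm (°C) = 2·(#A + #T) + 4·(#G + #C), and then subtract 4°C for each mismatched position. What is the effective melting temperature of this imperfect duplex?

28°C

Primer base counts: A=5, T=5, G=2, C=1 → A+T=10, G+C=3
Perfect-match Tm = 2(10) + 4(3) = 20 + 12 = 32°C
Mismatches (positions where the bases are not complementary): 1 (at position 8)
Effective Tm = 32 − 1×4 = 32 − 4 = 28°C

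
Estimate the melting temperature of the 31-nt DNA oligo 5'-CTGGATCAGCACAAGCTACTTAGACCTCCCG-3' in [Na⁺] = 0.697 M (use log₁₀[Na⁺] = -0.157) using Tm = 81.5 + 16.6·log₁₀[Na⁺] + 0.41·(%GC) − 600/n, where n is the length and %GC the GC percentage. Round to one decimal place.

82.0°C

Length n = 31. Base counts: C=11, A=8, T=6, G=6
G+C = 17, so %GC = 17/31 × 100 = 54.839%
Salt term: 16.6 × (-0.157) = -2.606
GC term: 0.41 × 54.839 = 22.484; length term: −600/31 = −19.355
Tm = 81.5 + (-2.606) + 22.484 − 19.355 = 82.023 → 82.0°C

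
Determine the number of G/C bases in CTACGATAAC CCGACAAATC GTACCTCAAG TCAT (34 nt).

Base counts: T=7, C=11, A=12, G=4
G+C = 4 + 11 = 15

15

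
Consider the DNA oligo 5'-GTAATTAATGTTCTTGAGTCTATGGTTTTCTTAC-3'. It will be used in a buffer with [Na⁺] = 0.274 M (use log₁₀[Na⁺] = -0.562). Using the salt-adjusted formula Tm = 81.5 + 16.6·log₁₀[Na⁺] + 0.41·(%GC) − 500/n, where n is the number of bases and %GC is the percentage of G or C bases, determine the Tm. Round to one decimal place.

Length n = 34. Base counts: T=17, A=7, G=6, C=4
G+C = 10, so %GC = 10/34 × 100 = 29.412%
Salt term: 16.6 × (-0.562) = -9.329
GC term: 0.41 × 29.412 = 12.059; length term: −500/34 = −14.706
Tm = 81.5 + (-9.329) + 12.059 − 14.706 = 69.524 → 69.5°C

69.5°C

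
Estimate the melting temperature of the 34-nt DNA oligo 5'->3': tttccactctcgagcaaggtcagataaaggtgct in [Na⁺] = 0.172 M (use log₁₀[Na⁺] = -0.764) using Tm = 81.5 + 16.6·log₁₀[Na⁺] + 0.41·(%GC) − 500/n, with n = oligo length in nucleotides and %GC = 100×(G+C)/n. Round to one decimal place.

Length n = 34. A=9, T=9, G=8, C=8
G+C = 16, so %GC = 16/34 × 100 = 47.059%
Salt term: 16.6 × (-0.764) = -12.682
GC term: 0.41 × 47.059 = 19.294; length term: −500/34 = −14.706
Tm = 81.5 + (-12.682) + 19.294 − 14.706 = 73.406 → 73.4°C

73.4°C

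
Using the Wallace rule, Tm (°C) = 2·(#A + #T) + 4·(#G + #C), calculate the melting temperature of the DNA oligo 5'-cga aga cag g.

G=4, T=0, C=2, A=4
A+T = 4, G+C = 6
Tm = 4·6 + 2·4 = 24 + 8 = 32°C

32°C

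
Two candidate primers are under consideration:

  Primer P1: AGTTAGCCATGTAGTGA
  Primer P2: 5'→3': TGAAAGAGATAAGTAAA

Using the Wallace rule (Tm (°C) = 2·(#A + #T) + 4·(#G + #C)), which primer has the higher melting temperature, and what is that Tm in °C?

Primer P1, 48°C

Primer P1: A+T=10, G+C=7 → Tm = 2(10)+4(7) = 48°C
Primer P2: A+T=13, G+C=4 → Tm = 2(13)+4(4) = 42°C
48°C vs 42°C → primer P1 is higher.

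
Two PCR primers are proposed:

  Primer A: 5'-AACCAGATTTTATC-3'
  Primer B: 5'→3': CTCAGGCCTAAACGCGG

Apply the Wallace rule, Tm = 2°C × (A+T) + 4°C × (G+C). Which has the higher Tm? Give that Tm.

Primer A: A+T=10, G+C=4 → Tm = 2(10)+4(4) = 36°C
Primer B: A+T=6, G+C=11 → Tm = 2(6)+4(11) = 56°C
36°C vs 56°C → primer B is higher.

Primer B, 56°C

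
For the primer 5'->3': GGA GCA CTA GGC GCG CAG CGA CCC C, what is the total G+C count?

Counting bases: A=5, T=1, G=9, C=10
G+C = 9 + 10 = 19

19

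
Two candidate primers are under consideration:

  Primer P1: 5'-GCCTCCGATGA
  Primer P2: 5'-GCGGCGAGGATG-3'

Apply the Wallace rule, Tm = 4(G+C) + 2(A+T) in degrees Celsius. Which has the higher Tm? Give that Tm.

Primer P2, 42°C

Primer P1: A+T=4, G+C=7 → Tm = 2(4)+4(7) = 36°C
Primer P2: A+T=3, G+C=9 → Tm = 2(3)+4(9) = 42°C
36°C vs 42°C → primer P2 is higher.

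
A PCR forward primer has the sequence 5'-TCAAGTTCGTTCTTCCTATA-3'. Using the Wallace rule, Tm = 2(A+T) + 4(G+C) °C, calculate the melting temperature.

54°C

Base counts: C=5, A=4, G=2, T=9
AT pairs contribute 13, GC pairs contribute 7.
Tm = 2(13) + 4(7) = 26 + 28 = 54°C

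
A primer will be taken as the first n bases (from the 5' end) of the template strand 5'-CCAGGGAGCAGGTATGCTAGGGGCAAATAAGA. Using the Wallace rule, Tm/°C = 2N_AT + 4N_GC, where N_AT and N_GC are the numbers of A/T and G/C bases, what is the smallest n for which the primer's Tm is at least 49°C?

n = 16

First 15 bases: CCAGGGAGCAGGTAT → Tm = 48°C (< 49°C)
First 16 bases: CCAGGGAGCAGGTATG → Tm = 52°C (≥ 49°C)
Each additional base adds 2°C (A/T) or 4°C (G/C), so Tm is non-decreasing in n; n = 16 is the first length to reach 49°C.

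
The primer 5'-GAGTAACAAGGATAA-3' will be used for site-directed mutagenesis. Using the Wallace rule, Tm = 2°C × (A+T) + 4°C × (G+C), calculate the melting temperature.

40°C

Counting bases: C=1, A=8, T=2, G=4
AT pairs contribute 10, GC pairs contribute 5.
Tm = 2×10 + 4×5 = 40°C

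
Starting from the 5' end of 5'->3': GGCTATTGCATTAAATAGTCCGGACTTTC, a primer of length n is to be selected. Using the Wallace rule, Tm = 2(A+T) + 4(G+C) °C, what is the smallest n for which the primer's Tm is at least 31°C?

First 10 bases: GGCTATTGCA → Tm = 30°C (< 31°C)
First 11 bases: GGCTATTGCAT → Tm = 32°C (≥ 31°C)
Since every base adds ≥2°C, Tm only increases with n, so the threshold is first crossed at n = 11.

n = 11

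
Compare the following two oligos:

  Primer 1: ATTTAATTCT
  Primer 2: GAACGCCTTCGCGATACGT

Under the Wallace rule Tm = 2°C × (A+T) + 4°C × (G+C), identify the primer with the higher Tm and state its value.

Primer 1: A+T=9, G+C=1 → Tm = 2(9)+4(1) = 22°C
Primer 2: A+T=8, G+C=11 → Tm = 2(8)+4(11) = 60°C
22°C vs 60°C → primer 2 is higher.

Primer 2, 60°C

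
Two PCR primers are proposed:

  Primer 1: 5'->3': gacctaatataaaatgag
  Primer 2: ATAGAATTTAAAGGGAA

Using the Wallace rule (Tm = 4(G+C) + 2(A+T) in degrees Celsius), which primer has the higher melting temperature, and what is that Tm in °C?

Primer 1, 46°C

Primer 1: A+T=13, G+C=5 → Tm = 2(13)+4(5) = 46°C
Primer 2: A+T=13, G+C=4 → Tm = 2(13)+4(4) = 42°C
46°C vs 42°C → primer 1 is higher.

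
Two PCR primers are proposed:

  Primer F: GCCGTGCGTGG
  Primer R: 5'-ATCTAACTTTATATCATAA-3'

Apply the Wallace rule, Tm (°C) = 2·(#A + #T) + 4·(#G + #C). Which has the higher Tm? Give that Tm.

Primer R, 44°C

Primer F: A+T=2, G+C=9 → Tm = 2(2)+4(9) = 40°C
Primer R: A+T=16, G+C=3 → Tm = 2(16)+4(3) = 44°C
40°C vs 44°C → primer R is higher.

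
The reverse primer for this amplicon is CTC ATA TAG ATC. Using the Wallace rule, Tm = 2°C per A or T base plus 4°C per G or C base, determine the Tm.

32°C

Base counts: T=4, G=1, C=3, A=4
AT pairs contribute 8, GC pairs contribute 4.
Tm = 2(8) + 4(4) = 16 + 16 = 32°C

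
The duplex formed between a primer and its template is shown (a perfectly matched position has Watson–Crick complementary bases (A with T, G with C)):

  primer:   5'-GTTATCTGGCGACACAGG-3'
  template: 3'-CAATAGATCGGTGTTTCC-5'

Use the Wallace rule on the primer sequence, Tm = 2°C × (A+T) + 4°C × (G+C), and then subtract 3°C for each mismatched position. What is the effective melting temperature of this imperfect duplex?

Primer base counts: A=4, T=4, G=6, C=4 → A+T=8, G+C=10
Perfect-match Tm = 2(8) + 4(10) = 16 + 40 = 56°C
Mismatches (positions where the bases are not complementary): 3 (at positions 8, 11, 15)
Effective Tm = 56 − 3×3 = 56 − 9 = 47°C

47°C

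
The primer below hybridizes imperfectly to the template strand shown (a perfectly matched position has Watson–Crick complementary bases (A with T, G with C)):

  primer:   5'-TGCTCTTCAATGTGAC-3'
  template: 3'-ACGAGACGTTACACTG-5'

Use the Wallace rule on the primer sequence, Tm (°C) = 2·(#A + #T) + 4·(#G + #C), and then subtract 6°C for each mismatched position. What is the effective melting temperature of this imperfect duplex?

40°C

Primer base counts: A=3, T=6, G=3, C=4 → A+T=9, G+C=7
Perfect-match Tm = 2(9) + 4(7) = 18 + 28 = 46°C
Mismatches (positions where the bases are not complementary): 1 (at position 7)
Effective Tm = 46 − 1×6 = 46 − 6 = 40°C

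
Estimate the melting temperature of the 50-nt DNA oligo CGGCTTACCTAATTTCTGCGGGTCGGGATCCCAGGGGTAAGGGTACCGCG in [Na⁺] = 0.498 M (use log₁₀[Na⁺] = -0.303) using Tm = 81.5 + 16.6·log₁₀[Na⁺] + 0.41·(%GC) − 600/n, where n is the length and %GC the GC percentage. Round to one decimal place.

89.9°C

Length n = 50. Counting bases: G=18, C=13, T=11, A=8
G+C = 31, so %GC = 31/50 × 100 = 62%
Salt term: 16.6 × (-0.303) = -5.03
GC term: 0.41 × 62 = 25.42; length term: −600/50 = −12
Tm = 81.5 + (-5.03) + 25.42 − 12 = 89.89 → 89.9°C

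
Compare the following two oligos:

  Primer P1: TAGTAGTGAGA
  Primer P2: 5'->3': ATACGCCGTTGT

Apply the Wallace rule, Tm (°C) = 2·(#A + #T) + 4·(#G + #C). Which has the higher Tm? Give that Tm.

Primer P2, 36°C

Primer P1: A+T=7, G+C=4 → Tm = 2(7)+4(4) = 30°C
Primer P2: A+T=6, G+C=6 → Tm = 2(6)+4(6) = 36°C
30°C vs 36°C → primer P2 is higher.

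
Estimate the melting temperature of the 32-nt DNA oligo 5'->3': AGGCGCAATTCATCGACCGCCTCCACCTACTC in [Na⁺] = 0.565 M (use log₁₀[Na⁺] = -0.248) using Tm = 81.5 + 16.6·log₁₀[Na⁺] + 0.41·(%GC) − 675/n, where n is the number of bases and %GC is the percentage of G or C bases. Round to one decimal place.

80.6°C

Length n = 32. T=6, A=7, C=14, G=5
G+C = 19, so %GC = 19/32 × 100 = 59.375%
Salt term: 16.6 × (-0.248) = -4.117
GC term: 0.41 × 59.375 = 24.344; length term: −675/32 = −21.094
Tm = 81.5 + (-4.117) + 24.344 − 21.094 = 80.633 → 80.6°C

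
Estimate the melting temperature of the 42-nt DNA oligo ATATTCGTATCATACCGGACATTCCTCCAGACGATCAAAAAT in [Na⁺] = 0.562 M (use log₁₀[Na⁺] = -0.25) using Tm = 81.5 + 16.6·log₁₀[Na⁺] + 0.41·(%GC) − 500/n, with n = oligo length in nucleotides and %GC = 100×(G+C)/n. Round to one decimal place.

81.1°C

Length n = 42. Base counts: A=15, C=11, T=11, G=5
G+C = 16, so %GC = 16/42 × 100 = 38.095%
Salt term: 16.6 × (-0.25) = -4.15
GC term: 0.41 × 38.095 = 15.619; length term: −500/42 = −11.905
Tm = 81.5 + (-4.15) + 15.619 − 11.905 = 81.064 → 81.1°C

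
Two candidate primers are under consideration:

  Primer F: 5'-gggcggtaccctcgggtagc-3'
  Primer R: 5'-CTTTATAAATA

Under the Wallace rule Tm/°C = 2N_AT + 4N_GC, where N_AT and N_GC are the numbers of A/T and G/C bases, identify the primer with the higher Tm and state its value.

Primer F: A+T=5, G+C=15 → Tm = 2(5)+4(15) = 70°C
Primer R: A+T=10, G+C=1 → Tm = 2(10)+4(1) = 24°C
70°C vs 24°C → primer F is higher.

Primer F, 70°C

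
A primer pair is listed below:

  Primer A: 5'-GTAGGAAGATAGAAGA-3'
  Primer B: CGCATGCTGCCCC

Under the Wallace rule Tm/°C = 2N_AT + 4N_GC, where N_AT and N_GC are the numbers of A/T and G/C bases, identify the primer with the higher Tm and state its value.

Primer A: A+T=10, G+C=6 → Tm = 2(10)+4(6) = 44°C
Primer B: A+T=3, G+C=10 → Tm = 2(3)+4(10) = 46°C
44°C vs 46°C → primer B is higher.

Primer B, 46°C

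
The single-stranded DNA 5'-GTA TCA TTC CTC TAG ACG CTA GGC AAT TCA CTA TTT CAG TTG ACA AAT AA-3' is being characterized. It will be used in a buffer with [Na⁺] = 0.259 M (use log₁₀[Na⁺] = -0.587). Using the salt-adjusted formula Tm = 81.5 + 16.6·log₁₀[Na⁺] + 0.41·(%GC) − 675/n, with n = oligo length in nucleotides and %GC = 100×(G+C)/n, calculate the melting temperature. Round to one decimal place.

73.0°C

Length n = 50. Base counts: C=11, A=16, T=16, G=7
G+C = 18, so %GC = 18/50 × 100 = 36%
Salt term: 16.6 × (-0.587) = -9.744
GC term: 0.41 × 36 = 14.76; length term: −675/50 = −13.5
Tm = 81.5 + (-9.744) + 14.76 − 13.5 = 73.016 → 73.0°C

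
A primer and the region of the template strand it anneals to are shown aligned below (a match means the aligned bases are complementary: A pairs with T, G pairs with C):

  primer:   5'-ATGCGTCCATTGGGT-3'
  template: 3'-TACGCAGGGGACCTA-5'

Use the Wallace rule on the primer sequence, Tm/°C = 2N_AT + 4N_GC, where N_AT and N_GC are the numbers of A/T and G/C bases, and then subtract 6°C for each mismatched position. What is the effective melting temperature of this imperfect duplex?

Primer base counts: A=2, T=5, G=5, C=3 → A+T=7, G+C=8
Perfect-match Tm = 2(7) + 4(8) = 14 + 32 = 46°C
Mismatches (positions where the bases are not complementary): 3 (at positions 9, 10, 14)
Effective Tm = 46 − 3×6 = 46 − 18 = 28°C

28°C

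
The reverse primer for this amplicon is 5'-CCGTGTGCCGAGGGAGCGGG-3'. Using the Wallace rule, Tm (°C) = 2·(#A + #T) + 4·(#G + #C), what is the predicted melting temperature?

G=11, C=5, A=2, T=2
So N_AT = 4 and N_GC = 16.
Tm = 2×4 + 4×16 = 72°C

72°C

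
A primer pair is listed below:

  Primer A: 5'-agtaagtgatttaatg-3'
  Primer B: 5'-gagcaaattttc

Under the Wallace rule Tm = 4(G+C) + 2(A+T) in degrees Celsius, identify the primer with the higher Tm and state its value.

Primer A: A+T=12, G+C=4 → Tm = 2(12)+4(4) = 40°C
Primer B: A+T=8, G+C=4 → Tm = 2(8)+4(4) = 32°C
40°C vs 32°C → primer A is higher.

Primer A, 40°C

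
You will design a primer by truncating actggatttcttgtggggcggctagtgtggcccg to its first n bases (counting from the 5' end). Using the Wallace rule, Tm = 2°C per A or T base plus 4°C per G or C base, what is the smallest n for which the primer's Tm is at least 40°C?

n = 15

First 14 bases: ACTGGATTTCTTGT → Tm = 38°C (< 40°C)
First 15 bases: ACTGGATTTCTTGTG → Tm = 42°C (≥ 40°C)
Since every base adds ≥2°C, Tm only increases with n, so the threshold is first crossed at n = 15.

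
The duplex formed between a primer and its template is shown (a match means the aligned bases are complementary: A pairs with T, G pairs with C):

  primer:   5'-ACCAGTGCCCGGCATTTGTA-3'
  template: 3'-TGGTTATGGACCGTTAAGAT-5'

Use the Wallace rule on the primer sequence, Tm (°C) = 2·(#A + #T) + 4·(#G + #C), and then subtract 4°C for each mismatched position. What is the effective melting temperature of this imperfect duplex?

Primer base counts: A=4, T=5, G=5, C=6 → A+T=9, G+C=11
Perfect-match Tm = 2(9) + 4(11) = 18 + 44 = 62°C
Mismatches (positions where the bases are not complementary): 5 (at positions 5, 7, 10, 15, 18)
Effective Tm = 62 − 5×4 = 62 − 20 = 42°C

42°C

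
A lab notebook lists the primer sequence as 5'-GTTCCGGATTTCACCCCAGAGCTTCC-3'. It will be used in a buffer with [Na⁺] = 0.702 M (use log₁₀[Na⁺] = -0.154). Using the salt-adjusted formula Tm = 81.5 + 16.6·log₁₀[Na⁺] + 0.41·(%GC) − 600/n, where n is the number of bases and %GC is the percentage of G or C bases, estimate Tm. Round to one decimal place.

79.5°C

Length n = 26. Base counts: T=7, C=10, A=4, G=5
G+C = 15, so %GC = 15/26 × 100 = 57.692%
Salt term: 16.6 × (-0.154) = -2.556
GC term: 0.41 × 57.692 = 23.654; length term: −600/26 = −23.077
Tm = 81.5 + (-2.556) + 23.654 − 23.077 = 79.521 → 79.5°C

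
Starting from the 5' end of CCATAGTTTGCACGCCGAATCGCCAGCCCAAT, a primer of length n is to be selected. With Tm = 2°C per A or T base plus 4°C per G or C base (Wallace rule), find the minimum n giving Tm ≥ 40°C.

First 13 bases: CCATAGTTTGCAC → Tm = 38°C (< 40°C)
First 14 bases: CCATAGTTTGCACG → Tm = 42°C (≥ 40°C)
Since every base adds ≥2°C, Tm only increases with n, so the threshold is first crossed at n = 14.

n = 14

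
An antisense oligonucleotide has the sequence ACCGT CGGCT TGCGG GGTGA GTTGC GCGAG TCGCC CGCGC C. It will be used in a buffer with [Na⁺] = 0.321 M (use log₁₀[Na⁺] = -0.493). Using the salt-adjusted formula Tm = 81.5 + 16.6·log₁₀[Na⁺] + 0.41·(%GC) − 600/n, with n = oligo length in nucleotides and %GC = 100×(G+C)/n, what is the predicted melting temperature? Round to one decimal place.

Length n = 41. Scanning the sequence gives T=7, C=14, A=3, G=17.
G+C = 31, so %GC = 31/41 × 100 = 75.61%
Salt term: 16.6 × (-0.493) = -8.184
GC term: 0.41 × 75.61 = 31; length term: −600/41 = −14.634
Tm = 81.5 + (-8.184) + 31 − 14.634 = 89.682 → 89.7°C

89.7°C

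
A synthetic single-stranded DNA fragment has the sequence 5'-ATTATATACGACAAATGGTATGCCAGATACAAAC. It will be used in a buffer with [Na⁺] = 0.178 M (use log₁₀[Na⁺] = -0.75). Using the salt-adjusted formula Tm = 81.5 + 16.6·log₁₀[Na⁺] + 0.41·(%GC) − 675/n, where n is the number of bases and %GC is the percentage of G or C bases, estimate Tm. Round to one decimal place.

62.5°C

Length n = 34. C=6, A=15, T=8, G=5
G+C = 11, so %GC = 11/34 × 100 = 32.353%
Salt term: 16.6 × (-0.75) = -12.45
GC term: 0.41 × 32.353 = 13.265; length term: −675/34 = −19.853
Tm = 81.5 + (-12.45) + 13.265 − 19.853 = 62.462 → 62.5°C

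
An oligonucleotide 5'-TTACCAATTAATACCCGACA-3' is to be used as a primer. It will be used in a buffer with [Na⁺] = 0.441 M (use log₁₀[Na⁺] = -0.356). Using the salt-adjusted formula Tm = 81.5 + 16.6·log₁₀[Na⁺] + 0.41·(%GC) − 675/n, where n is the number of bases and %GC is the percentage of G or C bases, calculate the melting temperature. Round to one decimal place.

56.2°C

Length n = 20. Scanning the sequence gives C=6, T=5, A=8, G=1.
G+C = 7, so %GC = 7/20 × 100 = 35%
Salt term: 16.6 × (-0.356) = -5.91
GC term: 0.41 × 35 = 14.35; length term: −675/20 = −33.75
Tm = 81.5 + (-5.91) + 14.35 − 33.75 = 56.19 → 56.2°C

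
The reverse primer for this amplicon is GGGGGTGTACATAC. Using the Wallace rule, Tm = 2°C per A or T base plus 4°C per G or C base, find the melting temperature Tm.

Scanning the sequence gives G=6, T=3, A=3, C=2.
AT pairs contribute 6, GC pairs contribute 8.
Tm = 2(6) + 4(8) = 12 + 32 = 44°C

44°C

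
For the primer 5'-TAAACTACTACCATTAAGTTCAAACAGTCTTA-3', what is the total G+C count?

G=2, A=13, T=10, C=7
G+C = 2 + 7 = 9

9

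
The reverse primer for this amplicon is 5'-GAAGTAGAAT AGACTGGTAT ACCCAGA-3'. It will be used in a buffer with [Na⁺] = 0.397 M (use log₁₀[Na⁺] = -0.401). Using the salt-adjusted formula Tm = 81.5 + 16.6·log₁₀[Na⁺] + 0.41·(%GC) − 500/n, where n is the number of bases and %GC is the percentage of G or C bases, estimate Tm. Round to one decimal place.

73.0°C

Length n = 27. Base counts: T=5, A=11, C=4, G=7
G+C = 11, so %GC = 11/27 × 100 = 40.741%
Salt term: 16.6 × (-0.401) = -6.657
GC term: 0.41 × 40.741 = 16.704; length term: −500/27 = −18.519
Tm = 81.5 + (-6.657) + 16.704 − 18.519 = 73.028 → 73.0°C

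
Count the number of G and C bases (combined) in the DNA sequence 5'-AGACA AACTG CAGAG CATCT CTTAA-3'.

Base counts: T=5, G=4, C=6, A=10
G+C = 4 + 6 = 10

10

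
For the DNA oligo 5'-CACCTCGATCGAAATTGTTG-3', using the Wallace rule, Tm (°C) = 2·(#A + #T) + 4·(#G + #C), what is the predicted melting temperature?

58°C

Base counts: C=5, G=4, T=6, A=5
So N_AT = 11 and N_GC = 9.
Tm = 4·9 + 2·11 = 36 + 22 = 58°C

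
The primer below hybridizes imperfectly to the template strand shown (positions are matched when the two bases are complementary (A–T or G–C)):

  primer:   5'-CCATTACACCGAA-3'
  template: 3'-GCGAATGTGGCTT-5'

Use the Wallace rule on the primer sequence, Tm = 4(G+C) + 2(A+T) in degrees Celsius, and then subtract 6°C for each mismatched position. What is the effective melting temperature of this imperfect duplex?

Primer base counts: A=5, T=2, G=1, C=5 → A+T=7, G+C=6
Perfect-match Tm = 2(7) + 4(6) = 14 + 24 = 38°C
Mismatches (positions where the bases are not complementary): 2 (at positions 2, 3)
Effective Tm = 38 − 2×6 = 38 − 12 = 26°C

26°C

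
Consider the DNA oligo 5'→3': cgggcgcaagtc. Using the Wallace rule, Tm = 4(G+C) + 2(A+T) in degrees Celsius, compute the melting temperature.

42°C

Scanning the sequence gives G=5, T=1, A=2, C=4.
So N_AT = 3 and N_GC = 9.
Tm = 2×3 + 4×9 = 42°C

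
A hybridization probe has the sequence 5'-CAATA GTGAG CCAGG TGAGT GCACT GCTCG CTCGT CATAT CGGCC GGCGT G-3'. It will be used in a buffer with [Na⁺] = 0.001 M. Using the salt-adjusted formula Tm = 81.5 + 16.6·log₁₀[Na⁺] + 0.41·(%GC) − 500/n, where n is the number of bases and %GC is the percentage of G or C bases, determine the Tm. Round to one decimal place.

46.8°C

Length n = 51. Counting bases: A=9, T=11, G=17, C=14
G+C = 31, so %GC = 31/51 × 100 = 60.784%
Salt term: 16.6 × (-3) = -49.8
GC term: 0.41 × 60.784 = 24.921; length term: −500/51 = −9.804
Tm = 81.5 + (-49.8) + 24.921 − 9.804 = 46.817 → 46.8°C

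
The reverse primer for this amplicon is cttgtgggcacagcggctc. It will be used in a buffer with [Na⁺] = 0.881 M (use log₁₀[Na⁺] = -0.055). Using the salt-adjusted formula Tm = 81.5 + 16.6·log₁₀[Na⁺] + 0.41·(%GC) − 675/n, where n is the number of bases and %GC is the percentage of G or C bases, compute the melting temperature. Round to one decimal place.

73.1°C

Length n = 19. Base counts: A=2, C=6, T=4, G=7
G+C = 13, so %GC = 13/19 × 100 = 68.421%
Salt term: 16.6 × (-0.055) = -0.913
GC term: 0.41 × 68.421 = 28.053; length term: −675/19 = −35.526
Tm = 81.5 + (-0.913) + 28.053 − 35.526 = 73.114 → 73.1°C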